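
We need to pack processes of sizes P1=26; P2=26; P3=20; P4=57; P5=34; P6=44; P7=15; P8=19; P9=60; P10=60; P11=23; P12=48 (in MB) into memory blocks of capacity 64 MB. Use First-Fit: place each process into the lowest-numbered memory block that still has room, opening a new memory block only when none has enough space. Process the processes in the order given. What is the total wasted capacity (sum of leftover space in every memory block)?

80

P1 (26 MB) → memory block 1 (remaining 38 MB)
P2 (26 MB) → memory block 1 (remaining 12 MB)
P3 (20 MB) → memory block 2 (remaining 44 MB)
P4 (57 MB) → memory block 3 (remaining 7 MB)
P5 (34 MB) → memory block 2 (remaining 10 MB)
P6 (44 MB) → memory block 4 (remaining 20 MB)
P7 (15 MB) → memory block 4 (remaining 5 MB)
P8 (19 MB) → memory block 5 (remaining 45 MB)
P9 (60 MB) → memory block 6 (remaining 4 MB)
P10 (60 MB) → memory block 7 (remaining 4 MB)
P11 (23 MB) → memory block 5 (remaining 22 MB)
P12 (48 MB) → memory block 8 (remaining 16 MB)
8 memory blocks × 64 MB = 512 MB; used 432 MB; unused 80 MB.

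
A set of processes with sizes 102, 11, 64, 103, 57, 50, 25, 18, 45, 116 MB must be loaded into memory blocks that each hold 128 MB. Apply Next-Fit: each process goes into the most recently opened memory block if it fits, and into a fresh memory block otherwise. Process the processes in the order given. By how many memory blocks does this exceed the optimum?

Next-Fit: [102,11] [64] [103] [57,50] [25,18,45] [116] → 6 memory blocks.
Total size 591 MB; any packing needs at least ⌈591/128⌉ = 5 memory blocks.
An optimal packing achieves that bound: [116,11] [103,25] [102,18] [64,57] [50,45] → 5 memory blocks.
Excess: 6 − 5 = 1.

1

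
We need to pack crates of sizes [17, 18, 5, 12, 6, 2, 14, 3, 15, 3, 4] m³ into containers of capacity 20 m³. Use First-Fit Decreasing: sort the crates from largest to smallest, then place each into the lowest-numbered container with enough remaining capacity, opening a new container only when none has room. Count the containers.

Sorted descending: 18, 17, 15, 14, 12, 6, 5, 4, 3, 3, 2.
Put 18 m³ in container 1; 2 m³ remain.
Put 17 m³ in container 2; 3 m³ remain.
Put 15 m³ in container 3; 5 m³ remain.
Put 14 m³ in container 4; 6 m³ remain.
Put 12 m³ in container 5; 8 m³ remain.
Put 6 m³ in container 4; 0 m³ remain.
Put 5 m³ in container 3; 0 m³ remain.
Put 4 m³ in container 5; 4 m³ remain.
Put 3 m³ in container 2; 0 m³ remain.
Put 3 m³ in container 5; 1 m³ remain.
Put 2 m³ in container 1; 0 m³ remain.
Final containers: [18,2] [17,3] [15,5] [14,6] [12,4,3].

5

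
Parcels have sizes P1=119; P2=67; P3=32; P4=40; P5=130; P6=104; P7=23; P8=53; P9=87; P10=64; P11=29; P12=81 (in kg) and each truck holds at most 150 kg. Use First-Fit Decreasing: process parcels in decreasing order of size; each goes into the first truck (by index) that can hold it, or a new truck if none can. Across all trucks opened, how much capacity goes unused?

Sorted descending: 130, 119, 104, 87, 81, 67, 64, 53, 40, 32, 29, 23.
truck 1: place 130 kg, 20 kg left
truck 2: place 119 kg, 31 kg left
truck 3: place 104 kg, 46 kg left
truck 4: place 87 kg, 63 kg left
truck 5: place 81 kg, 69 kg left
truck 5: place 67 kg, 2 kg left
truck 6: place 64 kg, 86 kg left
truck 4: place 53 kg, 10 kg left
truck 3: place 40 kg, 6 kg left
truck 6: place 32 kg, 54 kg left
truck 2: place 29 kg, 2 kg left
truck 6: place 23 kg, 31 kg left
6 trucks × 150 kg = 900 kg; used 829 kg; unused 71 kg.

71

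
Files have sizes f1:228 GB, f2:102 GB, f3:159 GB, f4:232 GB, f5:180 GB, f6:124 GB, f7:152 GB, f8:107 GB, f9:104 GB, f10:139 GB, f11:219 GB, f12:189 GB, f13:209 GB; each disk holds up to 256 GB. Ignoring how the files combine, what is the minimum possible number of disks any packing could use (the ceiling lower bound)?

9 disks

Total size = 228 + 102 + 159 + 232 + 180 + 124 + 152 + 107 + 104 + 139 + 219 + 189 + 209 = 2144 GB.
⌈2144 / 256⌉ = 9.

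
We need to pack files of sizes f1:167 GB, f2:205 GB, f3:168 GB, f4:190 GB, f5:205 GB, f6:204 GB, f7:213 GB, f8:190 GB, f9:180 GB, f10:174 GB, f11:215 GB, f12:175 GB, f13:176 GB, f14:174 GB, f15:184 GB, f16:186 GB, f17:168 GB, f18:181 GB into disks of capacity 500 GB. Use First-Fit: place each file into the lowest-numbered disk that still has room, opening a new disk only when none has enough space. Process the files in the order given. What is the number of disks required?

disk 1: place f1 (167 GB), 333 GB left
disk 1: place f2 (205 GB), 128 GB left
disk 2: place f3 (168 GB), 332 GB left
disk 2: place f4 (190 GB), 142 GB left
disk 3: place f5 (205 GB), 295 GB left
disk 3: place f6 (204 GB), 91 GB left
disk 4: place f7 (213 GB), 287 GB left
disk 4: place f8 (190 GB), 97 GB left
disk 5: place f9 (180 GB), 320 GB left
disk 5: place f10 (174 GB), 146 GB left
disk 6: place f11 (215 GB), 285 GB left
disk 6: place f12 (175 GB), 110 GB left
disk 7: place f13 (176 GB), 324 GB left
disk 7: place f14 (174 GB), 150 GB left
disk 8: place f15 (184 GB), 316 GB left
disk 8: place f16 (186 GB), 130 GB left
disk 9: place f17 (168 GB), 332 GB left
disk 9: place f18 (181 GB), 151 GB left

9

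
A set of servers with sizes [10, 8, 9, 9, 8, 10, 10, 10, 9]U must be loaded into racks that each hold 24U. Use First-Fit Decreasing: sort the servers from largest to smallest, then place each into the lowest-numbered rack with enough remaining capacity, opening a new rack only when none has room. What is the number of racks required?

5 racks

Sorted descending: 10, 10, 10, 10, 9, 9, 9, 8, 8.
Put 10U in rack 1; 14U remain.
Put 10U in rack 1; 4U remain.
Put 10U in rack 2; 14U remain.
Put 10U in rack 2; 4U remain.
Put 9U in rack 3; 15U remain.
Put 9U in rack 3; 6U remain.
Put 9U in rack 4; 15U remain.
Put 8U in rack 4; 7U remain.
Put 8U in rack 5; 16U remain.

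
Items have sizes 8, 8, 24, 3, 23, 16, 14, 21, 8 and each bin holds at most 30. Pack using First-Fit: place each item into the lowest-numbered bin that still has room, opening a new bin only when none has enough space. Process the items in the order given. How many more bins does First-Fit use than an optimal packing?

First-Fit: [8,8,3,8] [24] [23] [16,14] [21] → 5 bins.
Total size 125; any packing needs at least ⌈125/30⌉ = 5 bins.
So 5 is already optimal.

0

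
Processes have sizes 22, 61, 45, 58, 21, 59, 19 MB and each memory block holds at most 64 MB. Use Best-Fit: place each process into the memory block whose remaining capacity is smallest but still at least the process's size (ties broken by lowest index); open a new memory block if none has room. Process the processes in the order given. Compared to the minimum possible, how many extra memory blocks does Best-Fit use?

Best-Fit: [22,21] [61] [45,19] [58] [59] → 5 memory blocks.
Total size 285 MB; any packing needs at least ⌈285/64⌉ = 5 memory blocks.
So 5 is already optimal.

0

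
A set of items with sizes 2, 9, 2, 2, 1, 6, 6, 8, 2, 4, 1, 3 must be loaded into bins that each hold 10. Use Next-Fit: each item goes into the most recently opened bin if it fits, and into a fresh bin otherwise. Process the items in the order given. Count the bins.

7

bin 1: place 2, 8 left
bin 2: place 9, 1 left
bin 3: place 2, 8 left
bin 3: place 2, 6 left
bin 3: place 1, 5 left
bin 4: place 6, 4 left
bin 5: place 6, 4 left
bin 6: place 8, 2 left
bin 6: place 2, 0 left
bin 7: place 4, 6 left
bin 7: place 1, 5 left
bin 7: place 3, 2 left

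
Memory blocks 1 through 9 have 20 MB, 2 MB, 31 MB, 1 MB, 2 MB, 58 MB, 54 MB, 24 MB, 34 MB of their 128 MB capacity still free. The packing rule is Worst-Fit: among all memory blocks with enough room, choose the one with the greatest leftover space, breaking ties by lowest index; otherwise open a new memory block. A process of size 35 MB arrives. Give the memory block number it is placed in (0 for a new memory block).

6

Memory blocks with room: memory block 6 (58 MB), memory block 7 (54 MB).
Most room is memory block 6 with 58 MB free.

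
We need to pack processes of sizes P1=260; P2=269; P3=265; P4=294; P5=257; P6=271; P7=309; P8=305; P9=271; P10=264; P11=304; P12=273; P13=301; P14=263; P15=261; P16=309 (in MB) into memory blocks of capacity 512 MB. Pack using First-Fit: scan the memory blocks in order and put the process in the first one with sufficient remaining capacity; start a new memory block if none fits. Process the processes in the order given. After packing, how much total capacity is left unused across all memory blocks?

3716

P1 (260 MB) → memory block 1 (remaining 252 MB)
P2 (269 MB) → memory block 2 (remaining 243 MB)
P3 (265 MB) → memory block 3 (remaining 247 MB)
P4 (294 MB) → memory block 4 (remaining 218 MB)
P5 (257 MB) → memory block 5 (remaining 255 MB)
P6 (271 MB) → memory block 6 (remaining 241 MB)
P7 (309 MB) → memory block 7 (remaining 203 MB)
P8 (305 MB) → memory block 8 (remaining 207 MB)
P9 (271 MB) → memory block 9 (remaining 241 MB)
P10 (264 MB) → memory block 10 (remaining 248 MB)
P11 (304 MB) → memory block 11 (remaining 208 MB)
P12 (273 MB) → memory block 12 (remaining 239 MB)
P13 (301 MB) → memory block 13 (remaining 211 MB)
P14 (263 MB) → memory block 14 (remaining 249 MB)
P15 (261 MB) → memory block 15 (remaining 251 MB)
P16 (309 MB) → memory block 16 (remaining 203 MB)
16 memory blocks × 512 MB = 8192 MB; used 4476 MB; unused 3716 MB.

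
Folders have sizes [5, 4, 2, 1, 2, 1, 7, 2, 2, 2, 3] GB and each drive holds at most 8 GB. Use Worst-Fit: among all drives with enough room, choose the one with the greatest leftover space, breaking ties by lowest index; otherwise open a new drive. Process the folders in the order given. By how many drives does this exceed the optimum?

Worst-Fit: [5,1,2] [4,2,1] [7] [2,2,2] [3] → 5 drives.
Total size 31 GB; any packing needs at least ⌈31/8⌉ = 4 drives.
An optimal packing achieves that bound: [7,1] [5,3] [4,2,2] [2,2,2,1] → 4 drives.
Excess: 5 − 4 = 1.

1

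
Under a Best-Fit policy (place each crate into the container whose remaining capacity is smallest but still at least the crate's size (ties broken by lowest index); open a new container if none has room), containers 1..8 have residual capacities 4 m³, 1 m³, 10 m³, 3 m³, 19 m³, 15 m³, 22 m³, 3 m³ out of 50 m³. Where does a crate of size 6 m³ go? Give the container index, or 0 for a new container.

Containers with room: container 3 (10 m³), container 5 (19 m³), container 6 (15 m³), container 7 (22 m³).
Tightest fit is container 3 with 10 m³ free.

3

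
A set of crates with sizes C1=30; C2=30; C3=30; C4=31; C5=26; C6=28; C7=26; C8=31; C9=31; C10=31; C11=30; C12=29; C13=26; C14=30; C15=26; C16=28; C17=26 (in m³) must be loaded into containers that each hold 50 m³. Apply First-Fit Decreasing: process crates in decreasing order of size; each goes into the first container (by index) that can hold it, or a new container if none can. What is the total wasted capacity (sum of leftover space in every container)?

Sorted descending: 31, 31, 31, 31, 30, 30, 30, 30, 30, 29, 28, 28, 26, 26, 26, 26, 26.
31 m³ → container 1 (remaining 19 m³)
31 m³ → container 2 (remaining 19 m³)
31 m³ → container 3 (remaining 19 m³)
31 m³ → container 4 (remaining 19 m³)
30 m³ → container 5 (remaining 20 m³)
30 m³ → container 6 (remaining 20 m³)
30 m³ → container 7 (remaining 20 m³)
30 m³ → container 8 (remaining 20 m³)
30 m³ → container 9 (remaining 20 m³)
29 m³ → container 10 (remaining 21 m³)
28 m³ → container 11 (remaining 22 m³)
28 m³ → container 12 (remaining 22 m³)
26 m³ → container 13 (remaining 24 m³)
26 m³ → container 14 (remaining 24 m³)
26 m³ → container 15 (remaining 24 m³)
26 m³ → container 16 (remaining 24 m³)
26 m³ → container 17 (remaining 24 m³)
17 containers × 50 m³ = 850 m³; used 489 m³; unused 361 m³.

361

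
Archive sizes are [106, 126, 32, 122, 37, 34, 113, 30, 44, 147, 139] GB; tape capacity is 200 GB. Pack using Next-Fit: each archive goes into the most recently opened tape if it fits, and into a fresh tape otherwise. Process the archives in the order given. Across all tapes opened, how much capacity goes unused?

270

Put 106 GB in tape 1; 94 GB remain.
Put 126 GB in tape 2; 74 GB remain.
Put 32 GB in tape 2; 42 GB remain.
Put 122 GB in tape 3; 78 GB remain.
Put 37 GB in tape 3; 41 GB remain.
Put 34 GB in tape 3; 7 GB remain.
Put 113 GB in tape 4; 87 GB remain.
Put 30 GB in tape 4; 57 GB remain.
Put 44 GB in tape 4; 13 GB remain.
Put 147 GB in tape 5; 53 GB remain.
Put 139 GB in tape 6; 61 GB remain.
6 tapes × 200 GB = 1200 GB; used 930 GB; unused 270 GB.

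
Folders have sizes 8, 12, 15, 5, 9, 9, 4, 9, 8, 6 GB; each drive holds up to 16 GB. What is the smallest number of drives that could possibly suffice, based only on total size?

6

Total size = 8 + 12 + 15 + 5 + 9 + 9 + 4 + 9 + 8 + 6 = 85 GB.
⌈85 / 16⌉ = 6.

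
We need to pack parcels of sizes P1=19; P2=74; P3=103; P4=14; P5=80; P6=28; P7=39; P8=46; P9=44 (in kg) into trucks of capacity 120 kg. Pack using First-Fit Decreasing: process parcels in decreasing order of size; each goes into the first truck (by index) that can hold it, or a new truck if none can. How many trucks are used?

Sorted descending: 103, 80, 74, 46, 44, 39, 28, 19, 14.
Put 103 kg in truck 1; 17 kg remain.
Put 80 kg in truck 2; 40 kg remain.
Put 74 kg in truck 3; 46 kg remain.
Put 46 kg in truck 3; 0 kg remain.
Put 44 kg in truck 4; 76 kg remain.
Put 39 kg in truck 2; 1 kg remain.
Put 28 kg in truck 4; 48 kg remain.
Put 19 kg in truck 4; 29 kg remain.
Put 14 kg in truck 1; 3 kg remain.

4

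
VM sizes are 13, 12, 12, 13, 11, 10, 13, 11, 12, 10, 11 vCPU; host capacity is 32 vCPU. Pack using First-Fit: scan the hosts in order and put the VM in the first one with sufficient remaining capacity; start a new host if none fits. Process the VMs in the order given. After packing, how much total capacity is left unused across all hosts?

32

13 vCPU → host 1 (remaining 19 vCPU)
12 vCPU → host 1 (remaining 7 vCPU)
12 vCPU → host 2 (remaining 20 vCPU)
13 vCPU → host 2 (remaining 7 vCPU)
11 vCPU → host 3 (remaining 21 vCPU)
10 vCPU → host 3 (remaining 11 vCPU)
13 vCPU → host 4 (remaining 19 vCPU)
11 vCPU → host 3 (remaining 0 vCPU)
12 vCPU → host 4 (remaining 7 vCPU)
10 vCPU → host 5 (remaining 22 vCPU)
11 vCPU → host 5 (remaining 11 vCPU)
5 hosts × 32 vCPU = 160 vCPU; used 128 vCPU; unused 32 vCPU.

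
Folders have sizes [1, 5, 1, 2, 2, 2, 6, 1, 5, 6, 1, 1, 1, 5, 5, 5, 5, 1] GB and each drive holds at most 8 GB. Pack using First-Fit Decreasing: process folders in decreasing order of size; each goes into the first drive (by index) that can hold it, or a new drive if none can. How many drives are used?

8

Sorted descending: 6, 6, 5, 5, 5, 5, 5, 5, 2, 2, 2, 1, 1, 1, 1, 1, 1, 1.
6 GB → drive 1 (remaining 2 GB)
6 GB → drive 2 (remaining 2 GB)
5 GB → drive 3 (remaining 3 GB)
5 GB → drive 4 (remaining 3 GB)
5 GB → drive 5 (remaining 3 GB)
5 GB → drive 6 (remaining 3 GB)
5 GB → drive 7 (remaining 3 GB)
5 GB → drive 8 (remaining 3 GB)
2 GB → drive 1 (remaining 0 GB)
2 GB → drive 2 (remaining 0 GB)
2 GB → drive 3 (remaining 1 GB)
1 GB → drive 3 (remaining 0 GB)
1 GB → drive 4 (remaining 2 GB)
1 GB → drive 4 (remaining 1 GB)
1 GB → drive 4 (remaining 0 GB)
1 GB → drive 5 (remaining 2 GB)
1 GB → drive 5 (remaining 1 GB)
1 GB → drive 5 (remaining 0 GB)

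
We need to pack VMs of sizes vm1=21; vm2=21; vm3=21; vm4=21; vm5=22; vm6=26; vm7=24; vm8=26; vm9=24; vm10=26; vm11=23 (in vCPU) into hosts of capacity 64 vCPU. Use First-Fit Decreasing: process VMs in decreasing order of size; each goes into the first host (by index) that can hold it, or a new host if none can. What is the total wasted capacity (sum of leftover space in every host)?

Sorted descending: 26, 26, 26, 24, 24, 23, 22, 21, 21, 21, 21.
Put 26 vCPU in host 1; 38 vCPU remain.
Put 26 vCPU in host 1; 12 vCPU remain.
Put 26 vCPU in host 2; 38 vCPU remain.
Put 24 vCPU in host 2; 14 vCPU remain.
Put 24 vCPU in host 3; 40 vCPU remain.
Put 23 vCPU in host 3; 17 vCPU remain.
Put 22 vCPU in host 4; 42 vCPU remain.
Put 21 vCPU in host 4; 21 vCPU remain.
Put 21 vCPU in host 4; 0 vCPU remain.
Put 21 vCPU in host 5; 43 vCPU remain.
Put 21 vCPU in host 5; 22 vCPU remain.
5 hosts × 64 vCPU = 320 vCPU; used 255 vCPU; unused 65 vCPU.

65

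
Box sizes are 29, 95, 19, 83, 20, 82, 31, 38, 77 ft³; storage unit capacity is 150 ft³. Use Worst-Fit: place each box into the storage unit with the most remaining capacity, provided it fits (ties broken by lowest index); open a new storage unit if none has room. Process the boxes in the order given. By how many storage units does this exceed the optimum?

0

Worst-Fit: [29,95,19] [83,20,38] [82,31] [77] → 4 storage units.
Total size 474 ft³; any packing needs at least ⌈474/150⌉ = 4 storage units.
So 4 is already optimal.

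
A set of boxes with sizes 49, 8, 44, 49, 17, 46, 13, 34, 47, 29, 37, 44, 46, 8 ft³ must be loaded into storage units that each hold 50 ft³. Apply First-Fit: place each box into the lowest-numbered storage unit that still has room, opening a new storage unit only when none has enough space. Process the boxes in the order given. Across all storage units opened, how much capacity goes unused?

49 ft³ → storage unit 1 (remaining 1 ft³)
8 ft³ → storage unit 2 (remaining 42 ft³)
44 ft³ → storage unit 3 (remaining 6 ft³)
49 ft³ → storage unit 4 (remaining 1 ft³)
17 ft³ → storage unit 2 (remaining 25 ft³)
46 ft³ → storage unit 5 (remaining 4 ft³)
13 ft³ → storage unit 2 (remaining 12 ft³)
34 ft³ → storage unit 6 (remaining 16 ft³)
47 ft³ → storage unit 7 (remaining 3 ft³)
29 ft³ → storage unit 8 (remaining 21 ft³)
37 ft³ → storage unit 9 (remaining 13 ft³)
44 ft³ → storage unit 10 (remaining 6 ft³)
46 ft³ → storage unit 11 (remaining 4 ft³)
8 ft³ → storage unit 2 (remaining 4 ft³)
11 storage units × 50 ft³ = 550 ft³; used 471 ft³; unused 79 ft³.

79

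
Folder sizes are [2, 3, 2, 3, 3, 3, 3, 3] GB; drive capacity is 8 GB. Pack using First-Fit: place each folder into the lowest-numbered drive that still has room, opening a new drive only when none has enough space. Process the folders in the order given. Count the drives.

4 drives

Put 2 GB in drive 1; 6 GB remain.
Put 3 GB in drive 1; 3 GB remain.
Put 2 GB in drive 1; 1 GB remain.
Put 3 GB in drive 2; 5 GB remain.
Put 3 GB in drive 2; 2 GB remain.
Put 3 GB in drive 3; 5 GB remain.
Put 3 GB in drive 3; 2 GB remain.
Put 3 GB in drive 4; 5 GB remain.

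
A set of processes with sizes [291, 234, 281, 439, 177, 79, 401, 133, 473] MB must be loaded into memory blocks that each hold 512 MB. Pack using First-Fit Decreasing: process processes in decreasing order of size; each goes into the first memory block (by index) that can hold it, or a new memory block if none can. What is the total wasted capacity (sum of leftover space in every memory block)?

Sorted descending: 473, 439, 401, 291, 281, 234, 177, 133, 79.
Put 473 MB in memory block 1; 39 MB remain.
Put 439 MB in memory block 2; 73 MB remain.
Put 401 MB in memory block 3; 111 MB remain.
Put 291 MB in memory block 4; 221 MB remain.
Put 281 MB in memory block 5; 231 MB remain.
Put 234 MB in memory block 6; 278 MB remain.
Put 177 MB in memory block 4; 44 MB remain.
Put 133 MB in memory block 5; 98 MB remain.
Put 79 MB in memory block 3; 32 MB remain.
6 memory blocks × 512 MB = 3072 MB; used 2508 MB; unused 564 MB.

564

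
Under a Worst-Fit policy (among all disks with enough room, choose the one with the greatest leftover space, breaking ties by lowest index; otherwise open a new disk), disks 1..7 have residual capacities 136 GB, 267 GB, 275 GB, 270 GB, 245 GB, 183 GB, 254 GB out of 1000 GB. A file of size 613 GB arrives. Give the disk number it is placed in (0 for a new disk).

No disk has ≥ 613 GB free, so a new disk is opened.

0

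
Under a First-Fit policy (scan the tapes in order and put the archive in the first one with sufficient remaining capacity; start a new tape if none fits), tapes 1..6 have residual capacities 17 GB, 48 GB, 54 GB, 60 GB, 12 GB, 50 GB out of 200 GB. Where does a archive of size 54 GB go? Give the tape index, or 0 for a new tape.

Tapes with room: tape 3 (54 GB), tape 4 (60 GB).
The first with room is tape 3.

3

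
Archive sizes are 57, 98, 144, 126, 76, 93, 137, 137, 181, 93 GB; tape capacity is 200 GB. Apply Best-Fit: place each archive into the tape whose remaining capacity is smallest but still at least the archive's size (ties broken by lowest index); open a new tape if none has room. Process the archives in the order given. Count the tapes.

tape 1: place 57 GB, 143 GB left
tape 1: place 98 GB, 45 GB left
tape 2: place 144 GB, 56 GB left
tape 3: place 126 GB, 74 GB left
tape 4: place 76 GB, 124 GB left
tape 4: place 93 GB, 31 GB left
tape 5: place 137 GB, 63 GB left
tape 6: place 137 GB, 63 GB left
tape 7: place 181 GB, 19 GB left
tape 8: place 93 GB, 107 GB left

8 tapes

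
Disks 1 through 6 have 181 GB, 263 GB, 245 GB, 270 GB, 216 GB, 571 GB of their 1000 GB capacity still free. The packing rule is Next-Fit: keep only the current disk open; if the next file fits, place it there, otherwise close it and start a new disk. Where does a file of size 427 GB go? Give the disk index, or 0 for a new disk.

6

Next-Fit only looks at disk 6, which has 571 GB free.
427 GB fits there.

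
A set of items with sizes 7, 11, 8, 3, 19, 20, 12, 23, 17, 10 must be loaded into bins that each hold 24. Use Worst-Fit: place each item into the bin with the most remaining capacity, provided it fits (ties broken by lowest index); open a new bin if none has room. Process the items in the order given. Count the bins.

bin 1: place 7, 17 left
bin 1: place 11, 6 left
bin 2: place 8, 16 left
bin 2: place 3, 13 left
bin 3: place 19, 5 left
bin 4: place 20, 4 left
bin 2: place 12, 1 left
bin 5: place 23, 1 left
bin 6: place 17, 7 left
bin 7: place 10, 14 left
Final bins: [7,11] [8,3,12] [19] [20] [23] [17] [10].

7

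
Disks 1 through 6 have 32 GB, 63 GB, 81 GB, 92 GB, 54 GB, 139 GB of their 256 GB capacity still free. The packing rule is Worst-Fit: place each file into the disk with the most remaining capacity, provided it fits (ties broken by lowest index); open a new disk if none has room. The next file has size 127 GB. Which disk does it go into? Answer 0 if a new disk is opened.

6

Disks with room: disk 6 (139 GB).
Most room is disk 6 with 139 GB free.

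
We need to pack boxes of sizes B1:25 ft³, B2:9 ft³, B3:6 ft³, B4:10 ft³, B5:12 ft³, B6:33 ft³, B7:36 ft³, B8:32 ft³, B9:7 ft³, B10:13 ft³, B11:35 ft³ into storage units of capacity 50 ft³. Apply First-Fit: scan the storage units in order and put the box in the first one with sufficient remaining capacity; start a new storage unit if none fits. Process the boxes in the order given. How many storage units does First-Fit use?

5 storage units

Put B1 (25 ft³) in storage unit 1; 25 ft³ remain.
Put B2 (9 ft³) in storage unit 1; 16 ft³ remain.
Put B3 (6 ft³) in storage unit 1; 10 ft³ remain.
Put B4 (10 ft³) in storage unit 1; 0 ft³ remain.
Put B5 (12 ft³) in storage unit 2; 38 ft³ remain.
Put B6 (33 ft³) in storage unit 2; 5 ft³ remain.
Put B7 (36 ft³) in storage unit 3; 14 ft³ remain.
Put B8 (32 ft³) in storage unit 4; 18 ft³ remain.
Put B9 (7 ft³) in storage unit 3; 7 ft³ remain.
Put B10 (13 ft³) in storage unit 4; 5 ft³ remain.
Put B11 (35 ft³) in storage unit 5; 15 ft³ remain.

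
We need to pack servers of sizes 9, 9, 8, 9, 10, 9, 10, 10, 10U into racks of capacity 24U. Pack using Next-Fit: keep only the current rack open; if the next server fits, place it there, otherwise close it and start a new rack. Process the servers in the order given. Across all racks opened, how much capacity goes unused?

rack 1: place 9U, 15U left
rack 1: place 9U, 6U left
rack 2: place 8U, 16U left
rack 2: place 9U, 7U left
rack 3: place 10U, 14U left
rack 3: place 9U, 5U left
rack 4: place 10U, 14U left
rack 4: place 10U, 4U left
rack 5: place 10U, 14U left
5 racks × 24U = 120U; used 84U; unused 36U.

36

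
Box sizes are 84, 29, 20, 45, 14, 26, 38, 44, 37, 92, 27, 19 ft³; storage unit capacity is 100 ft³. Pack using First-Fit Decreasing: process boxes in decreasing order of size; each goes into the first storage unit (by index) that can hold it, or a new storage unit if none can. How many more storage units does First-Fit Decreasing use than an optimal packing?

First-Fit Decreasing: [92] [84,14] [45,44] [38,37,20] [29,27,26] [19] → 6 storage units.
Total size 475 ft³; any packing needs at least ⌈475/100⌉ = 5 storage units.
An optimal packing achieves that bound: [92] [84,14] [45,29,26] [44,37,19] [38,27,20] → 5 storage units.
Excess: 6 − 5 = 1.

1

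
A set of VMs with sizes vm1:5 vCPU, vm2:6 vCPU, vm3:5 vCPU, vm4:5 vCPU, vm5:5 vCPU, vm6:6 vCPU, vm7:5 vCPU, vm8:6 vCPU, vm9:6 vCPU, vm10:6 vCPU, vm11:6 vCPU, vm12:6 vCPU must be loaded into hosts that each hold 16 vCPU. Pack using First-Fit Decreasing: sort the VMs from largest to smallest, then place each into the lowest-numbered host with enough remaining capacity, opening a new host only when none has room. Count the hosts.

Sorted descending: 6, 6, 6, 6, 6, 6, 6, 5, 5, 5, 5, 5.
host 1: place 6 vCPU, 10 vCPU left
host 1: place 6 vCPU, 4 vCPU left
host 2: place 6 vCPU, 10 vCPU left
host 2: place 6 vCPU, 4 vCPU left
host 3: place 6 vCPU, 10 vCPU left
host 3: place 6 vCPU, 4 vCPU left
host 4: place 6 vCPU, 10 vCPU left
host 4: place 5 vCPU, 5 vCPU left
host 4: place 5 vCPU, 0 vCPU left
host 5: place 5 vCPU, 11 vCPU left
host 5: place 5 vCPU, 6 vCPU left
host 5: place 5 vCPU, 1 vCPU left
Final hosts: [6,6] [6,6] [6,6] [6,5,5] [5,5,5].

5 hosts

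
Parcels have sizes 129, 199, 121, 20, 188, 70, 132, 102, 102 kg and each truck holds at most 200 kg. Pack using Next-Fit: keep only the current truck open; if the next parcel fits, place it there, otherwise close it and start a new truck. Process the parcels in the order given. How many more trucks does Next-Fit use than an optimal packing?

Next-Fit: [129] [199] [121,20] [188] [70] [132] [102] [102] → 8 trucks.
7 parcels exceed 100 kg (half the capacity), and no two of those can share a truck, so at least 7 trucks are needed.
An optimal packing achieves that bound: [199] [188] [132,20] [129,70] [121] [102] [102] → 7 trucks.
Excess: 8 − 7 = 1.

1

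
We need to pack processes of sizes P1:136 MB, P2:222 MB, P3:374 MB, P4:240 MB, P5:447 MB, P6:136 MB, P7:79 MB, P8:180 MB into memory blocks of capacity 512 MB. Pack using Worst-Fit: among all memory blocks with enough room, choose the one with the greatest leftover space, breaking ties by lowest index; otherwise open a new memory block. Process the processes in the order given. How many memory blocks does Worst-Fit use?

P1 (136 MB) → memory block 1 (remaining 376 MB)
P2 (222 MB) → memory block 1 (remaining 154 MB)
P3 (374 MB) → memory block 2 (remaining 138 MB)
P4 (240 MB) → memory block 3 (remaining 272 MB)
P5 (447 MB) → memory block 4 (remaining 65 MB)
P6 (136 MB) → memory block 3 (remaining 136 MB)
P7 (79 MB) → memory block 1 (remaining 75 MB)
P8 (180 MB) → memory block 5 (remaining 332 MB)

5 memory blocks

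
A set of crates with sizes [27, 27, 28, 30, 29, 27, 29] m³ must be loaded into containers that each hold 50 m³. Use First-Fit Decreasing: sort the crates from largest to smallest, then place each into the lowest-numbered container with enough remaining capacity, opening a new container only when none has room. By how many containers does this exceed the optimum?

First-Fit Decreasing: [30] [29] [29] [28] [27] [27] [27] → 7 containers.
7 crates exceed 25 m³ (half the capacity), and no two of those can share a container, so at least 7 containers are needed.
So 7 is already optimal.

0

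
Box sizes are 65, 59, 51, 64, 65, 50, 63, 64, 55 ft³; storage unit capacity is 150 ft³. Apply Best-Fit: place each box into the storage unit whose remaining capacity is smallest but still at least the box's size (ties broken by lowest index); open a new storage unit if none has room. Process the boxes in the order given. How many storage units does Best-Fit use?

65 ft³ → storage unit 1 (remaining 85 ft³)
59 ft³ → storage unit 1 (remaining 26 ft³)
51 ft³ → storage unit 2 (remaining 99 ft³)
64 ft³ → storage unit 2 (remaining 35 ft³)
65 ft³ → storage unit 3 (remaining 85 ft³)
50 ft³ → storage unit 3 (remaining 35 ft³)
63 ft³ → storage unit 4 (remaining 87 ft³)
64 ft³ → storage unit 4 (remaining 23 ft³)
55 ft³ → storage unit 5 (remaining 95 ft³)
Final storage units: [65,59] [51,64] [65,50] [63,64] [55].

5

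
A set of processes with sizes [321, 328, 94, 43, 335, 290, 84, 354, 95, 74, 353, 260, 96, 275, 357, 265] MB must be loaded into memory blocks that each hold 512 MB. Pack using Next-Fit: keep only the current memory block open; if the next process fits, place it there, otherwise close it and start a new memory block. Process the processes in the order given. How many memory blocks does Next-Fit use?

memory block 1: place 321 MB, 191 MB left
memory block 2: place 328 MB, 184 MB left
memory block 2: place 94 MB, 90 MB left
memory block 2: place 43 MB, 47 MB left
memory block 3: place 335 MB, 177 MB left
memory block 4: place 290 MB, 222 MB left
memory block 4: place 84 MB, 138 MB left
memory block 5: place 354 MB, 158 MB left
memory block 5: place 95 MB, 63 MB left
memory block 6: place 74 MB, 438 MB left
memory block 6: place 353 MB, 85 MB left
memory block 7: place 260 MB, 252 MB left
memory block 7: place 96 MB, 156 MB left
memory block 8: place 275 MB, 237 MB left
memory block 9: place 357 MB, 155 MB left
memory block 10: place 265 MB, 247 MB left

10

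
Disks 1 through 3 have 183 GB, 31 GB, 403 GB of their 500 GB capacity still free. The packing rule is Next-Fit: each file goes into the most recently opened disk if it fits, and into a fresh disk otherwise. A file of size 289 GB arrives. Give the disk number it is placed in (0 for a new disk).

Next-Fit only looks at disk 3, which has 403 GB free.
289 GB fits there.

3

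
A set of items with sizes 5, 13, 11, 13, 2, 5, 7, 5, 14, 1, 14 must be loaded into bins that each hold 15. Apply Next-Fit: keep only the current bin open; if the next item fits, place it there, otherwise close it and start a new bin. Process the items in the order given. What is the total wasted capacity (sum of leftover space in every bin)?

30

bin 1: place 5, 10 left
bin 2: place 13, 2 left
bin 3: place 11, 4 left
bin 4: place 13, 2 left
bin 4: place 2, 0 left
bin 5: place 5, 10 left
bin 5: place 7, 3 left
bin 6: place 5, 10 left
bin 7: place 14, 1 left
bin 7: place 1, 0 left
bin 8: place 14, 1 left
8 bins × 15 = 120; used 90; unused 30.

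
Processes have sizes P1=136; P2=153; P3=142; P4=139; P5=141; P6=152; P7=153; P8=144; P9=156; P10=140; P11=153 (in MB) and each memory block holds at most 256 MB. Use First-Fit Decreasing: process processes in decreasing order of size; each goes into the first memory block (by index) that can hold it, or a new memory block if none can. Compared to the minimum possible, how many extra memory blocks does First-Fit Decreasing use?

0

First-Fit Decreasing: [156] [153] [153] [153] [152] [144] [142] [141] [140] [139] [136] → 11 memory blocks.
11 processes exceed 128 MB (half the capacity), and no two of those can share a memory block, so at least 11 memory blocks are needed.
So 11 is already optimal.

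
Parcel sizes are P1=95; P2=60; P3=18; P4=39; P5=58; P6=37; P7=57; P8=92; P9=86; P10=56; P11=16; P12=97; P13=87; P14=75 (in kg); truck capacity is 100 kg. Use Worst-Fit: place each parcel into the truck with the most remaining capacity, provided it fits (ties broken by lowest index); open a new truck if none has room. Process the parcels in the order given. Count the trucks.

truck 1: place P1 (95 kg), 5 kg left
truck 2: place P2 (60 kg), 40 kg left
truck 2: place P3 (18 kg), 22 kg left
truck 3: place P4 (39 kg), 61 kg left
truck 3: place P5 (58 kg), 3 kg left
truck 4: place P6 (37 kg), 63 kg left
truck 4: place P7 (57 kg), 6 kg left
truck 5: place P8 (92 kg), 8 kg left
truck 6: place P9 (86 kg), 14 kg left
truck 7: place P10 (56 kg), 44 kg left
truck 7: place P11 (16 kg), 28 kg left
truck 8: place P12 (97 kg), 3 kg left
truck 9: place P13 (87 kg), 13 kg left
truck 10: place P14 (75 kg), 25 kg left

10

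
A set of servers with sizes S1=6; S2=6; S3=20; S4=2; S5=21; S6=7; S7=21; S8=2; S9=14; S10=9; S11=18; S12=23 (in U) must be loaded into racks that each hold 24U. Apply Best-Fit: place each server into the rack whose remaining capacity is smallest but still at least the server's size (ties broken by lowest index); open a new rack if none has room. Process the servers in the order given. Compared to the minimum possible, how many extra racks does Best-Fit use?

0

Best-Fit: [6,6,7] [20,2,2] [21] [21] [14,9] [18] [23] → 7 racks.
Total size 149U; any packing needs at least ⌈149/24⌉ = 7 racks.
So 7 is already optimal.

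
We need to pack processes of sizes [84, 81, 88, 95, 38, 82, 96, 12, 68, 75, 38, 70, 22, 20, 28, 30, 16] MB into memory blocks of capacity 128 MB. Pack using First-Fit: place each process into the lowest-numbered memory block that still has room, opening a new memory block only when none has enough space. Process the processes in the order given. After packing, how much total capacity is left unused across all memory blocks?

209

Put 84 MB in memory block 1; 44 MB remain.
Put 81 MB in memory block 2; 47 MB remain.
Put 88 MB in memory block 3; 40 MB remain.
Put 95 MB in memory block 4; 33 MB remain.
Put 38 MB in memory block 1; 6 MB remain.
Put 82 MB in memory block 5; 46 MB remain.
Put 96 MB in memory block 6; 32 MB remain.
Put 12 MB in memory block 2; 35 MB remain.
Put 68 MB in memory block 7; 60 MB remain.
Put 75 MB in memory block 8; 53 MB remain.
Put 38 MB in memory block 3; 2 MB remain.
Put 70 MB in memory block 9; 58 MB remain.
Put 22 MB in memory block 2; 13 MB remain.
Put 20 MB in memory block 4; 13 MB remain.
Put 28 MB in memory block 5; 18 MB remain.
Put 30 MB in memory block 6; 2 MB remain.
Put 16 MB in memory block 5; 2 MB remain.
9 memory blocks × 128 MB = 1152 MB; used 943 MB; unused 209 MB.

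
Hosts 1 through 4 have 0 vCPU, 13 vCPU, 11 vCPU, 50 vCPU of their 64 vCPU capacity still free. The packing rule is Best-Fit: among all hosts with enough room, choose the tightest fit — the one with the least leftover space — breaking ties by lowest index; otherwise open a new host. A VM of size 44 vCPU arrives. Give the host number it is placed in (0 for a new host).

4

Hosts with room: host 4 (50 vCPU).
Tightest fit is host 4 with 50 vCPU free.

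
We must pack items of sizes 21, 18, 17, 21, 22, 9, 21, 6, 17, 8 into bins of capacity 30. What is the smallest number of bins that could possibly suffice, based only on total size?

Total size = 21 + 18 + 17 + 21 + 22 + 9 + 21 + 6 + 17 + 8 = 160.
⌈160 / 30⌉ = 6.

6 bins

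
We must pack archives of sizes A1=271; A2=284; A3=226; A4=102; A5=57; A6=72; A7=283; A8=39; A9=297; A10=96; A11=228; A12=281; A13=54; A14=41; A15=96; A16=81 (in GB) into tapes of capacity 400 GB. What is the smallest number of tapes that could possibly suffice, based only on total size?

7 tapes

Total size = 271 + 284 + 226 + 102 + 57 + 72 + 283 + 39 + 297 + 96 + 228 + 281 + 54 + 41 + 96 + 81 = 2508 GB.
⌈2508 / 400⌉ = 7.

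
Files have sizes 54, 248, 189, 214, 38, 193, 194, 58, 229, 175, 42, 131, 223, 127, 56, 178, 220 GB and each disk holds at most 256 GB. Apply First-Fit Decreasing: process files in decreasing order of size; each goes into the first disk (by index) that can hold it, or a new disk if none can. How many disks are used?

12

Sorted descending: 248, 229, 223, 220, 214, 194, 193, 189, 178, 175, 131, 127, 58, 56, 54, 42, 38.
Put 248 GB in disk 1; 8 GB remain.
Put 229 GB in disk 2; 27 GB remain.
Put 223 GB in disk 3; 33 GB remain.
Put 220 GB in disk 4; 36 GB remain.
Put 214 GB in disk 5; 42 GB remain.
Put 194 GB in disk 6; 62 GB remain.
Put 193 GB in disk 7; 63 GB remain.
Put 189 GB in disk 8; 67 GB remain.
Put 178 GB in disk 9; 78 GB remain.
Put 175 GB in disk 10; 81 GB remain.
Put 131 GB in disk 11; 125 GB remain.
Put 127 GB in disk 12; 129 GB remain.
Put 58 GB in disk 6; 4 GB remain.
Put 56 GB in disk 7; 7 GB remain.
Put 54 GB in disk 8; 13 GB remain.
Put 42 GB in disk 5; 0 GB remain.
Put 38 GB in disk 9; 40 GB remain.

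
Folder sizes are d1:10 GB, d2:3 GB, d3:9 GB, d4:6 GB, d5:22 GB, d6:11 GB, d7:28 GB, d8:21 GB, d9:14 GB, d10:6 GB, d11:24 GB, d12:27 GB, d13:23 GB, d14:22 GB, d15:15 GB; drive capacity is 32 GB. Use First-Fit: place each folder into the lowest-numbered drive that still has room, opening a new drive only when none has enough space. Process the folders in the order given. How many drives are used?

9

drive 1: place d1 (10 GB), 22 GB left
drive 1: place d2 (3 GB), 19 GB left
drive 1: place d3 (9 GB), 10 GB left
drive 1: place d4 (6 GB), 4 GB left
drive 2: place d5 (22 GB), 10 GB left
drive 3: place d6 (11 GB), 21 GB left
drive 4: place d7 (28 GB), 4 GB left
drive 3: place d8 (21 GB), 0 GB left
drive 5: place d9 (14 GB), 18 GB left
drive 2: place d10 (6 GB), 4 GB left
drive 6: place d11 (24 GB), 8 GB left
drive 7: place d12 (27 GB), 5 GB left
drive 8: place d13 (23 GB), 9 GB left
drive 9: place d14 (22 GB), 10 GB left
drive 5: place d15 (15 GB), 3 GB left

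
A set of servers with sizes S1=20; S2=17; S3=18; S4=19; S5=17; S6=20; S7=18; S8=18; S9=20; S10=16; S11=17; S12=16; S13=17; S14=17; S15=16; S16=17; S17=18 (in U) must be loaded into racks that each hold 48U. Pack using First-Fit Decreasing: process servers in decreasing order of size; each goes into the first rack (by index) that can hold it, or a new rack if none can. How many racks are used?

Sorted descending: 20, 20, 20, 19, 18, 18, 18, 18, 17, 17, 17, 17, 17, 17, 16, 16, 16.
20U → rack 1 (remaining 28U)
20U → rack 1 (remaining 8U)
20U → rack 2 (remaining 28U)
19U → rack 2 (remaining 9U)
18U → rack 3 (remaining 30U)
18U → rack 3 (remaining 12U)
18U → rack 4 (remaining 30U)
18U → rack 4 (remaining 12U)
17U → rack 5 (remaining 31U)
17U → rack 5 (remaining 14U)
17U → rack 6 (remaining 31U)
17U → rack 6 (remaining 14U)
17U → rack 7 (remaining 31U)
17U → rack 7 (remaining 14U)
16U → rack 8 (remaining 32U)
16U → rack 8 (remaining 16U)
16U → rack 8 (remaining 0U)
Final racks: [20,20] [20,19] [18,18] [18,18] [17,17] [17,17] [17,17] [16,16,16].

8 racks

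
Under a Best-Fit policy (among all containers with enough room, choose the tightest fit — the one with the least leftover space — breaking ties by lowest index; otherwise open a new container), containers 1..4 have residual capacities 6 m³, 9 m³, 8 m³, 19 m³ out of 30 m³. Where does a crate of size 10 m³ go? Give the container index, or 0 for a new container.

Containers with room: container 4 (19 m³).
Tightest fit is container 4 with 19 m³ free.

4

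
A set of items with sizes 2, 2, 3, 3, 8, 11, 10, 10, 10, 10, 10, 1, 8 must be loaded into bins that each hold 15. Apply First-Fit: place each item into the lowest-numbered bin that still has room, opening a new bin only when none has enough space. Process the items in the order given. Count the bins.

9

Put 2 in bin 1; 13 remain.
Put 2 in bin 1; 11 remain.
Put 3 in bin 1; 8 remain.
Put 3 in bin 1; 5 remain.
Put 8 in bin 2; 7 remain.
Put 11 in bin 3; 4 remain.
Put 10 in bin 4; 5 remain.
Put 10 in bin 5; 5 remain.
Put 10 in bin 6; 5 remain.
Put 10 in bin 7; 5 remain.
Put 10 in bin 8; 5 remain.
Put 1 in bin 1; 4 remain.
Put 8 in bin 9; 7 remain.
Final bins: [2,2,3,3,1] [8] [11] [10] [10] [10] [10] [10] [8].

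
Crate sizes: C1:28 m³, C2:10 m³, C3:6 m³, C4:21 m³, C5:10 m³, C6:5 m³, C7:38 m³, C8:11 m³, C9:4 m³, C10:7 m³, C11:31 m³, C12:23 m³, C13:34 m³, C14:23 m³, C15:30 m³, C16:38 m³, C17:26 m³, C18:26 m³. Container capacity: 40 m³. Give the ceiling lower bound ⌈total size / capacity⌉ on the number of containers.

Total size = 28 + 10 + 6 + 21 + 10 + 5 + 38 + 11 + 4 + 7 + 31 + 23 + 34 + 23 + 30 + 38 + 26 + 26 = 371 m³.
⌈371 / 40⌉ = 10.

10 containers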